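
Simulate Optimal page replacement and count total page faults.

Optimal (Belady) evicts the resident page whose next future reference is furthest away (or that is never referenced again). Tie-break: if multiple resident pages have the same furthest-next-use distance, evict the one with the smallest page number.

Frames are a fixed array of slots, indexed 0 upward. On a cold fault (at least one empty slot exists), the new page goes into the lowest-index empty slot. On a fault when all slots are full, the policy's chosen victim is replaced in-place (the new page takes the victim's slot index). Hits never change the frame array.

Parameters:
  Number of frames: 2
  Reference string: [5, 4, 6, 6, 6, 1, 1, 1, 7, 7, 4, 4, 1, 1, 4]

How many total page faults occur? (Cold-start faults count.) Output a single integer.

Answer: 6

Derivation:
Step 0: ref 5 → FAULT, frames=[5,-]
Step 1: ref 4 → FAULT, frames=[5,4]
Step 2: ref 6 → FAULT (evict 5), frames=[6,4]
Step 3: ref 6 → HIT, frames=[6,4]
Step 4: ref 6 → HIT, frames=[6,4]
Step 5: ref 1 → FAULT (evict 6), frames=[1,4]
Step 6: ref 1 → HIT, frames=[1,4]
Step 7: ref 1 → HIT, frames=[1,4]
Step 8: ref 7 → FAULT (evict 1), frames=[7,4]
Step 9: ref 7 → HIT, frames=[7,4]
Step 10: ref 4 → HIT, frames=[7,4]
Step 11: ref 4 → HIT, frames=[7,4]
Step 12: ref 1 → FAULT (evict 7), frames=[1,4]
Step 13: ref 1 → HIT, frames=[1,4]
Step 14: ref 4 → HIT, frames=[1,4]
Total faults: 6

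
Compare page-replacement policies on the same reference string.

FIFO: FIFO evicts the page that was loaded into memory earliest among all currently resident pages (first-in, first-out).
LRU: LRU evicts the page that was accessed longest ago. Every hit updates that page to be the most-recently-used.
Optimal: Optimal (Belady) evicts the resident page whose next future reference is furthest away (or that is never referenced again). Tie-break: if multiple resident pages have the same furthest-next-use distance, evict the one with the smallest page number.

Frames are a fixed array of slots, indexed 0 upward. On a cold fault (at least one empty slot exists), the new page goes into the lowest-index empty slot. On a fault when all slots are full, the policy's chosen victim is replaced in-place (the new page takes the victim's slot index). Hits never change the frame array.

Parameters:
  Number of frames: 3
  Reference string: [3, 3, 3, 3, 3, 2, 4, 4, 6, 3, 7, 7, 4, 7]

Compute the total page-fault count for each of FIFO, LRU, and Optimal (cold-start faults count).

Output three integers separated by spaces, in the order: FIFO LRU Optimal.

--- FIFO ---
  step 0: ref 3 -> FAULT, frames=[3,-,-] (faults so far: 1)
  step 1: ref 3 -> HIT, frames=[3,-,-] (faults so far: 1)
  step 2: ref 3 -> HIT, frames=[3,-,-] (faults so far: 1)
  step 3: ref 3 -> HIT, frames=[3,-,-] (faults so far: 1)
  step 4: ref 3 -> HIT, frames=[3,-,-] (faults so far: 1)
  step 5: ref 2 -> FAULT, frames=[3,2,-] (faults so far: 2)
  step 6: ref 4 -> FAULT, frames=[3,2,4] (faults so far: 3)
  step 7: ref 4 -> HIT, frames=[3,2,4] (faults so far: 3)
  step 8: ref 6 -> FAULT, evict 3, frames=[6,2,4] (faults so far: 4)
  step 9: ref 3 -> FAULT, evict 2, frames=[6,3,4] (faults so far: 5)
  step 10: ref 7 -> FAULT, evict 4, frames=[6,3,7] (faults so far: 6)
  step 11: ref 7 -> HIT, frames=[6,3,7] (faults so far: 6)
  step 12: ref 4 -> FAULT, evict 6, frames=[4,3,7] (faults so far: 7)
  step 13: ref 7 -> HIT, frames=[4,3,7] (faults so far: 7)
  FIFO total faults: 7
--- LRU ---
  step 0: ref 3 -> FAULT, frames=[3,-,-] (faults so far: 1)
  step 1: ref 3 -> HIT, frames=[3,-,-] (faults so far: 1)
  step 2: ref 3 -> HIT, frames=[3,-,-] (faults so far: 1)
  step 3: ref 3 -> HIT, frames=[3,-,-] (faults so far: 1)
  step 4: ref 3 -> HIT, frames=[3,-,-] (faults so far: 1)
  step 5: ref 2 -> FAULT, frames=[3,2,-] (faults so far: 2)
  step 6: ref 4 -> FAULT, frames=[3,2,4] (faults so far: 3)
  step 7: ref 4 -> HIT, frames=[3,2,4] (faults so far: 3)
  step 8: ref 6 -> FAULT, evict 3, frames=[6,2,4] (faults so far: 4)
  step 9: ref 3 -> FAULT, evict 2, frames=[6,3,4] (faults so far: 5)
  step 10: ref 7 -> FAULT, evict 4, frames=[6,3,7] (faults so far: 6)
  step 11: ref 7 -> HIT, frames=[6,3,7] (faults so far: 6)
  step 12: ref 4 -> FAULT, evict 6, frames=[4,3,7] (faults so far: 7)
  step 13: ref 7 -> HIT, frames=[4,3,7] (faults so far: 7)
  LRU total faults: 7
--- Optimal ---
  step 0: ref 3 -> FAULT, frames=[3,-,-] (faults so far: 1)
  step 1: ref 3 -> HIT, frames=[3,-,-] (faults so far: 1)
  step 2: ref 3 -> HIT, frames=[3,-,-] (faults so far: 1)
  step 3: ref 3 -> HIT, frames=[3,-,-] (faults so far: 1)
  step 4: ref 3 -> HIT, frames=[3,-,-] (faults so far: 1)
  step 5: ref 2 -> FAULT, frames=[3,2,-] (faults so far: 2)
  step 6: ref 4 -> FAULT, frames=[3,2,4] (faults so far: 3)
  step 7: ref 4 -> HIT, frames=[3,2,4] (faults so far: 3)
  step 8: ref 6 -> FAULT, evict 2, frames=[3,6,4] (faults so far: 4)
  step 9: ref 3 -> HIT, frames=[3,6,4] (faults so far: 4)
  step 10: ref 7 -> FAULT, evict 3, frames=[7,6,4] (faults so far: 5)
  step 11: ref 7 -> HIT, frames=[7,6,4] (faults so far: 5)
  step 12: ref 4 -> HIT, frames=[7,6,4] (faults so far: 5)
  step 13: ref 7 -> HIT, frames=[7,6,4] (faults so far: 5)
  Optimal total faults: 5

Answer: 7 7 5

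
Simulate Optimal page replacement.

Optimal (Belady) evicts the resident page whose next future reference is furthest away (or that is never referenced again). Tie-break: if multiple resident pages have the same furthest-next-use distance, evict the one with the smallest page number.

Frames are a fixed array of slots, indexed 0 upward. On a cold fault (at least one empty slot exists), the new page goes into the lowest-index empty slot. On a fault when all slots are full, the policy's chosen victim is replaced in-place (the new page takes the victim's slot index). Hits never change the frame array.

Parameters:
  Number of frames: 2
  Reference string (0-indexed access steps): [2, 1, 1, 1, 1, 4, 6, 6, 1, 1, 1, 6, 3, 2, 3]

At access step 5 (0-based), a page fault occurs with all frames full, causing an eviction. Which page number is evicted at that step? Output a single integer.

Answer: 2

Derivation:
Step 0: ref 2 -> FAULT, frames=[2,-]
Step 1: ref 1 -> FAULT, frames=[2,1]
Step 2: ref 1 -> HIT, frames=[2,1]
Step 3: ref 1 -> HIT, frames=[2,1]
Step 4: ref 1 -> HIT, frames=[2,1]
Step 5: ref 4 -> FAULT, evict 2, frames=[4,1]
At step 5: evicted page 2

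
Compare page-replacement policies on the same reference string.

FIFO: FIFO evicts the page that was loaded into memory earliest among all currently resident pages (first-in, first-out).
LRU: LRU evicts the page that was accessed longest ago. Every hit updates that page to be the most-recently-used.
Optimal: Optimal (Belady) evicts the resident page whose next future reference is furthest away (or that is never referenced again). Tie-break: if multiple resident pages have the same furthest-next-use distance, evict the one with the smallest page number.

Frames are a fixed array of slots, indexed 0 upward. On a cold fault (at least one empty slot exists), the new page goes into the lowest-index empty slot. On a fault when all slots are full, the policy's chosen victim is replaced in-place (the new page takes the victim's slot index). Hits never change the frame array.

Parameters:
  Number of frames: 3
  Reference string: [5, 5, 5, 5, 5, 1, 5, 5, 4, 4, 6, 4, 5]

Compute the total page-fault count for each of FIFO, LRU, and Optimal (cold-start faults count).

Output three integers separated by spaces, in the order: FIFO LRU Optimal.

Answer: 5 4 4

Derivation:
--- FIFO ---
  step 0: ref 5 -> FAULT, frames=[5,-,-] (faults so far: 1)
  step 1: ref 5 -> HIT, frames=[5,-,-] (faults so far: 1)
  step 2: ref 5 -> HIT, frames=[5,-,-] (faults so far: 1)
  step 3: ref 5 -> HIT, frames=[5,-,-] (faults so far: 1)
  step 4: ref 5 -> HIT, frames=[5,-,-] (faults so far: 1)
  step 5: ref 1 -> FAULT, frames=[5,1,-] (faults so far: 2)
  step 6: ref 5 -> HIT, frames=[5,1,-] (faults so far: 2)
  step 7: ref 5 -> HIT, frames=[5,1,-] (faults so far: 2)
  step 8: ref 4 -> FAULT, frames=[5,1,4] (faults so far: 3)
  step 9: ref 4 -> HIT, frames=[5,1,4] (faults so far: 3)
  step 10: ref 6 -> FAULT, evict 5, frames=[6,1,4] (faults so far: 4)
  step 11: ref 4 -> HIT, frames=[6,1,4] (faults so far: 4)
  step 12: ref 5 -> FAULT, evict 1, frames=[6,5,4] (faults so far: 5)
  FIFO total faults: 5
--- LRU ---
  step 0: ref 5 -> FAULT, frames=[5,-,-] (faults so far: 1)
  step 1: ref 5 -> HIT, frames=[5,-,-] (faults so far: 1)
  step 2: ref 5 -> HIT, frames=[5,-,-] (faults so far: 1)
  step 3: ref 5 -> HIT, frames=[5,-,-] (faults so far: 1)
  step 4: ref 5 -> HIT, frames=[5,-,-] (faults so far: 1)
  step 5: ref 1 -> FAULT, frames=[5,1,-] (faults so far: 2)
  step 6: ref 5 -> HIT, frames=[5,1,-] (faults so far: 2)
  step 7: ref 5 -> HIT, frames=[5,1,-] (faults so far: 2)
  step 8: ref 4 -> FAULT, frames=[5,1,4] (faults so far: 3)
  step 9: ref 4 -> HIT, frames=[5,1,4] (faults so far: 3)
  step 10: ref 6 -> FAULT, evict 1, frames=[5,6,4] (faults so far: 4)
  step 11: ref 4 -> HIT, frames=[5,6,4] (faults so far: 4)
  step 12: ref 5 -> HIT, frames=[5,6,4] (faults so far: 4)
  LRU total faults: 4
--- Optimal ---
  step 0: ref 5 -> FAULT, frames=[5,-,-] (faults so far: 1)
  step 1: ref 5 -> HIT, frames=[5,-,-] (faults so far: 1)
  step 2: ref 5 -> HIT, frames=[5,-,-] (faults so far: 1)
  step 3: ref 5 -> HIT, frames=[5,-,-] (faults so far: 1)
  step 4: ref 5 -> HIT, frames=[5,-,-] (faults so far: 1)
  step 5: ref 1 -> FAULT, frames=[5,1,-] (faults so far: 2)
  step 6: ref 5 -> HIT, frames=[5,1,-] (faults so far: 2)
  step 7: ref 5 -> HIT, frames=[5,1,-] (faults so far: 2)
  step 8: ref 4 -> FAULT, frames=[5,1,4] (faults so far: 3)
  step 9: ref 4 -> HIT, frames=[5,1,4] (faults so far: 3)
  step 10: ref 6 -> FAULT, evict 1, frames=[5,6,4] (faults so far: 4)
  step 11: ref 4 -> HIT, frames=[5,6,4] (faults so far: 4)
  step 12: ref 5 -> HIT, frames=[5,6,4] (faults so far: 4)
  Optimal total faults: 4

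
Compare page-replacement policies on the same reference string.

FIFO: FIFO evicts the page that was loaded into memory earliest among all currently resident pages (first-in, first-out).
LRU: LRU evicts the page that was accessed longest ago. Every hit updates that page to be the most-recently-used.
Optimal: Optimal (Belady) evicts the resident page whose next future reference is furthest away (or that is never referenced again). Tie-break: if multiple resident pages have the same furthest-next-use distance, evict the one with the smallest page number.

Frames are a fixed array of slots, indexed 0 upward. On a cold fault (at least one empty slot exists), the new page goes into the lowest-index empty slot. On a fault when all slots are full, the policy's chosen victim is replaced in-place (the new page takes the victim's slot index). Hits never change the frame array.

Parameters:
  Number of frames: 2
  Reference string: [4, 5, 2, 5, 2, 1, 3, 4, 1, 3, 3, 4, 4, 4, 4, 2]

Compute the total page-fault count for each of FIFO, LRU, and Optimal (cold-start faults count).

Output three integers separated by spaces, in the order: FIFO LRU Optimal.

--- FIFO ---
  step 0: ref 4 -> FAULT, frames=[4,-] (faults so far: 1)
  step 1: ref 5 -> FAULT, frames=[4,5] (faults so far: 2)
  step 2: ref 2 -> FAULT, evict 4, frames=[2,5] (faults so far: 3)
  step 3: ref 5 -> HIT, frames=[2,5] (faults so far: 3)
  step 4: ref 2 -> HIT, frames=[2,5] (faults so far: 3)
  step 5: ref 1 -> FAULT, evict 5, frames=[2,1] (faults so far: 4)
  step 6: ref 3 -> FAULT, evict 2, frames=[3,1] (faults so far: 5)
  step 7: ref 4 -> FAULT, evict 1, frames=[3,4] (faults so far: 6)
  step 8: ref 1 -> FAULT, evict 3, frames=[1,4] (faults so far: 7)
  step 9: ref 3 -> FAULT, evict 4, frames=[1,3] (faults so far: 8)
  step 10: ref 3 -> HIT, frames=[1,3] (faults so far: 8)
  step 11: ref 4 -> FAULT, evict 1, frames=[4,3] (faults so far: 9)
  step 12: ref 4 -> HIT, frames=[4,3] (faults so far: 9)
  step 13: ref 4 -> HIT, frames=[4,3] (faults so far: 9)
  step 14: ref 4 -> HIT, frames=[4,3] (faults so far: 9)
  step 15: ref 2 -> FAULT, evict 3, frames=[4,2] (faults so far: 10)
  FIFO total faults: 10
--- LRU ---
  step 0: ref 4 -> FAULT, frames=[4,-] (faults so far: 1)
  step 1: ref 5 -> FAULT, frames=[4,5] (faults so far: 2)
  step 2: ref 2 -> FAULT, evict 4, frames=[2,5] (faults so far: 3)
  step 3: ref 5 -> HIT, frames=[2,5] (faults so far: 3)
  step 4: ref 2 -> HIT, frames=[2,5] (faults so far: 3)
  step 5: ref 1 -> FAULT, evict 5, frames=[2,1] (faults so far: 4)
  step 6: ref 3 -> FAULT, evict 2, frames=[3,1] (faults so far: 5)
  step 7: ref 4 -> FAULT, evict 1, frames=[3,4] (faults so far: 6)
  step 8: ref 1 -> FAULT, evict 3, frames=[1,4] (faults so far: 7)
  step 9: ref 3 -> FAULT, evict 4, frames=[1,3] (faults so far: 8)
  step 10: ref 3 -> HIT, frames=[1,3] (faults so far: 8)
  step 11: ref 4 -> FAULT, evict 1, frames=[4,3] (faults so far: 9)
  step 12: ref 4 -> HIT, frames=[4,3] (faults so far: 9)
  step 13: ref 4 -> HIT, frames=[4,3] (faults so far: 9)
  step 14: ref 4 -> HIT, frames=[4,3] (faults so far: 9)
  step 15: ref 2 -> FAULT, evict 3, frames=[4,2] (faults so far: 10)
  LRU total faults: 10
--- Optimal ---
  step 0: ref 4 -> FAULT, frames=[4,-] (faults so far: 1)
  step 1: ref 5 -> FAULT, frames=[4,5] (faults so far: 2)
  step 2: ref 2 -> FAULT, evict 4, frames=[2,5] (faults so far: 3)
  step 3: ref 5 -> HIT, frames=[2,5] (faults so far: 3)
  step 4: ref 2 -> HIT, frames=[2,5] (faults so far: 3)
  step 5: ref 1 -> FAULT, evict 5, frames=[2,1] (faults so far: 4)
  step 6: ref 3 -> FAULT, evict 2, frames=[3,1] (faults so far: 5)
  step 7: ref 4 -> FAULT, evict 3, frames=[4,1] (faults so far: 6)
  step 8: ref 1 -> HIT, frames=[4,1] (faults so far: 6)
  step 9: ref 3 -> FAULT, evict 1, frames=[4,3] (faults so far: 7)
  step 10: ref 3 -> HIT, frames=[4,3] (faults so far: 7)
  step 11: ref 4 -> HIT, frames=[4,3] (faults so far: 7)
  step 12: ref 4 -> HIT, frames=[4,3] (faults so far: 7)
  step 13: ref 4 -> HIT, frames=[4,3] (faults so far: 7)
  step 14: ref 4 -> HIT, frames=[4,3] (faults so far: 7)
  step 15: ref 2 -> FAULT, evict 3, frames=[4,2] (faults so far: 8)
  Optimal total faults: 8

Answer: 10 10 8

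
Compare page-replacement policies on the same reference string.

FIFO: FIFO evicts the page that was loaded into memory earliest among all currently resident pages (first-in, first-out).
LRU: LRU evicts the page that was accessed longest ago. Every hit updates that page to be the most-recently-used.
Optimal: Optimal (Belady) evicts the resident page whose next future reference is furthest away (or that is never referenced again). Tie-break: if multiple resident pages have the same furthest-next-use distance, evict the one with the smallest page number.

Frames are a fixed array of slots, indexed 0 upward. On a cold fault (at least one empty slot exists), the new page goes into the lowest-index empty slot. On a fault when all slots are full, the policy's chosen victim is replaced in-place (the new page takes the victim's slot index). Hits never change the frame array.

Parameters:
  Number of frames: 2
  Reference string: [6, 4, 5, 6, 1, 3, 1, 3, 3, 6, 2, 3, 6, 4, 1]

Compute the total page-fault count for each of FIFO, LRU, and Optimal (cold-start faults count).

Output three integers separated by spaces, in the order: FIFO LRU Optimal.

Answer: 12 12 10

Derivation:
--- FIFO ---
  step 0: ref 6 -> FAULT, frames=[6,-] (faults so far: 1)
  step 1: ref 4 -> FAULT, frames=[6,4] (faults so far: 2)
  step 2: ref 5 -> FAULT, evict 6, frames=[5,4] (faults so far: 3)
  step 3: ref 6 -> FAULT, evict 4, frames=[5,6] (faults so far: 4)
  step 4: ref 1 -> FAULT, evict 5, frames=[1,6] (faults so far: 5)
  step 5: ref 3 -> FAULT, evict 6, frames=[1,3] (faults so far: 6)
  step 6: ref 1 -> HIT, frames=[1,3] (faults so far: 6)
  step 7: ref 3 -> HIT, frames=[1,3] (faults so far: 6)
  step 8: ref 3 -> HIT, frames=[1,3] (faults so far: 6)
  step 9: ref 6 -> FAULT, evict 1, frames=[6,3] (faults so far: 7)
  step 10: ref 2 -> FAULT, evict 3, frames=[6,2] (faults so far: 8)
  step 11: ref 3 -> FAULT, evict 6, frames=[3,2] (faults so far: 9)
  step 12: ref 6 -> FAULT, evict 2, frames=[3,6] (faults so far: 10)
  step 13: ref 4 -> FAULT, evict 3, frames=[4,6] (faults so far: 11)
  step 14: ref 1 -> FAULT, evict 6, frames=[4,1] (faults so far: 12)
  FIFO total faults: 12
--- LRU ---
  step 0: ref 6 -> FAULT, frames=[6,-] (faults so far: 1)
  step 1: ref 4 -> FAULT, frames=[6,4] (faults so far: 2)
  step 2: ref 5 -> FAULT, evict 6, frames=[5,4] (faults so far: 3)
  step 3: ref 6 -> FAULT, evict 4, frames=[5,6] (faults so far: 4)
  step 4: ref 1 -> FAULT, evict 5, frames=[1,6] (faults so far: 5)
  step 5: ref 3 -> FAULT, evict 6, frames=[1,3] (faults so far: 6)
  step 6: ref 1 -> HIT, frames=[1,3] (faults so far: 6)
  step 7: ref 3 -> HIT, frames=[1,3] (faults so far: 6)
  step 8: ref 3 -> HIT, frames=[1,3] (faults so far: 6)
  step 9: ref 6 -> FAULT, evict 1, frames=[6,3] (faults so far: 7)
  step 10: ref 2 -> FAULT, evict 3, frames=[6,2] (faults so far: 8)
  step 11: ref 3 -> FAULT, evict 6, frames=[3,2] (faults so far: 9)
  step 12: ref 6 -> FAULT, evict 2, frames=[3,6] (faults so far: 10)
  step 13: ref 4 -> FAULT, evict 3, frames=[4,6] (faults so far: 11)
  step 14: ref 1 -> FAULT, evict 6, frames=[4,1] (faults so far: 12)
  LRU total faults: 12
--- Optimal ---
  step 0: ref 6 -> FAULT, frames=[6,-] (faults so far: 1)
  step 1: ref 4 -> FAULT, frames=[6,4] (faults so far: 2)
  step 2: ref 5 -> FAULT, evict 4, frames=[6,5] (faults so far: 3)
  step 3: ref 6 -> HIT, frames=[6,5] (faults so far: 3)
  step 4: ref 1 -> FAULT, evict 5, frames=[6,1] (faults so far: 4)
  step 5: ref 3 -> FAULT, evict 6, frames=[3,1] (faults so far: 5)
  step 6: ref 1 -> HIT, frames=[3,1] (faults so far: 5)
  step 7: ref 3 -> HIT, frames=[3,1] (faults so far: 5)
  step 8: ref 3 -> HIT, frames=[3,1] (faults so far: 5)
  step 9: ref 6 -> FAULT, evict 1, frames=[3,6] (faults so far: 6)
  step 10: ref 2 -> FAULT, evict 6, frames=[3,2] (faults so far: 7)
  step 11: ref 3 -> HIT, frames=[3,2] (faults so far: 7)
  step 12: ref 6 -> FAULT, evict 2, frames=[3,6] (faults so far: 8)
  step 13: ref 4 -> FAULT, evict 3, frames=[4,6] (faults so far: 9)
  step 14: ref 1 -> FAULT, evict 4, frames=[1,6] (faults so far: 10)
  Optimal total faults: 10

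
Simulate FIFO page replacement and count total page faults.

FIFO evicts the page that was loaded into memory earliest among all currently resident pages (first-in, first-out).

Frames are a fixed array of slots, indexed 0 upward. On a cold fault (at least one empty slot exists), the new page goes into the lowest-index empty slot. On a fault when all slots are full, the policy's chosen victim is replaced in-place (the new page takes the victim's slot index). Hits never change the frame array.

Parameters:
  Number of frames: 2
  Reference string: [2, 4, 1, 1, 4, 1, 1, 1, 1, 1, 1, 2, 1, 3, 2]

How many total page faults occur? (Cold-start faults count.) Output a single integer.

Answer: 5

Derivation:
Step 0: ref 2 → FAULT, frames=[2,-]
Step 1: ref 4 → FAULT, frames=[2,4]
Step 2: ref 1 → FAULT (evict 2), frames=[1,4]
Step 3: ref 1 → HIT, frames=[1,4]
Step 4: ref 4 → HIT, frames=[1,4]
Step 5: ref 1 → HIT, frames=[1,4]
Step 6: ref 1 → HIT, frames=[1,4]
Step 7: ref 1 → HIT, frames=[1,4]
Step 8: ref 1 → HIT, frames=[1,4]
Step 9: ref 1 → HIT, frames=[1,4]
Step 10: ref 1 → HIT, frames=[1,4]
Step 11: ref 2 → FAULT (evict 4), frames=[1,2]
Step 12: ref 1 → HIT, frames=[1,2]
Step 13: ref 3 → FAULT (evict 1), frames=[3,2]
Step 14: ref 2 → HIT, frames=[3,2]
Total faults: 5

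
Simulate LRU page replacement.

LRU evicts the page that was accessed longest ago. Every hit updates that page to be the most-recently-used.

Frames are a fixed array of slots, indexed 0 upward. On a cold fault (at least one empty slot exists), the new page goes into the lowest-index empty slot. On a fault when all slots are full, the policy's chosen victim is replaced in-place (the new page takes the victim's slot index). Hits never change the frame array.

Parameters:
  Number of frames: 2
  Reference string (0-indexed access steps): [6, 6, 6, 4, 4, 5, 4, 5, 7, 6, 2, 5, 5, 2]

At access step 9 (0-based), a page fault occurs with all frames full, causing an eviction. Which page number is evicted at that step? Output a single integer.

Answer: 5

Derivation:
Step 0: ref 6 -> FAULT, frames=[6,-]
Step 1: ref 6 -> HIT, frames=[6,-]
Step 2: ref 6 -> HIT, frames=[6,-]
Step 3: ref 4 -> FAULT, frames=[6,4]
Step 4: ref 4 -> HIT, frames=[6,4]
Step 5: ref 5 -> FAULT, evict 6, frames=[5,4]
Step 6: ref 4 -> HIT, frames=[5,4]
Step 7: ref 5 -> HIT, frames=[5,4]
Step 8: ref 7 -> FAULT, evict 4, frames=[5,7]
Step 9: ref 6 -> FAULT, evict 5, frames=[6,7]
At step 9: evicted page 5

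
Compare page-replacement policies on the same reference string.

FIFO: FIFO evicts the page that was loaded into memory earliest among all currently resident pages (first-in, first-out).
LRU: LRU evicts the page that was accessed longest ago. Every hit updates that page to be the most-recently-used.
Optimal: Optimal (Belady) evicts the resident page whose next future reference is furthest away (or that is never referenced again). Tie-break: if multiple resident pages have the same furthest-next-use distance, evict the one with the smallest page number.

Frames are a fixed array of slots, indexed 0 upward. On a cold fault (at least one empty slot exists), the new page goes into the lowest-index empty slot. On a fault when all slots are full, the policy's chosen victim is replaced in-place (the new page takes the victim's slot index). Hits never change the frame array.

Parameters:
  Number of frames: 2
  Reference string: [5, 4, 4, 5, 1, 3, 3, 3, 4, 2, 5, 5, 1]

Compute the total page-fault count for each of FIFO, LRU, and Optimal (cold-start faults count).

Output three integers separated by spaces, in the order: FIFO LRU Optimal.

--- FIFO ---
  step 0: ref 5 -> FAULT, frames=[5,-] (faults so far: 1)
  step 1: ref 4 -> FAULT, frames=[5,4] (faults so far: 2)
  step 2: ref 4 -> HIT, frames=[5,4] (faults so far: 2)
  step 3: ref 5 -> HIT, frames=[5,4] (faults so far: 2)
  step 4: ref 1 -> FAULT, evict 5, frames=[1,4] (faults so far: 3)
  step 5: ref 3 -> FAULT, evict 4, frames=[1,3] (faults so far: 4)
  step 6: ref 3 -> HIT, frames=[1,3] (faults so far: 4)
  step 7: ref 3 -> HIT, frames=[1,3] (faults so far: 4)
  step 8: ref 4 -> FAULT, evict 1, frames=[4,3] (faults so far: 5)
  step 9: ref 2 -> FAULT, evict 3, frames=[4,2] (faults so far: 6)
  step 10: ref 5 -> FAULT, evict 4, frames=[5,2] (faults so far: 7)
  step 11: ref 5 -> HIT, frames=[5,2] (faults so far: 7)
  step 12: ref 1 -> FAULT, evict 2, frames=[5,1] (faults so far: 8)
  FIFO total faults: 8
--- LRU ---
  step 0: ref 5 -> FAULT, frames=[5,-] (faults so far: 1)
  step 1: ref 4 -> FAULT, frames=[5,4] (faults so far: 2)
  step 2: ref 4 -> HIT, frames=[5,4] (faults so far: 2)
  step 3: ref 5 -> HIT, frames=[5,4] (faults so far: 2)
  step 4: ref 1 -> FAULT, evict 4, frames=[5,1] (faults so far: 3)
  step 5: ref 3 -> FAULT, evict 5, frames=[3,1] (faults so far: 4)
  step 6: ref 3 -> HIT, frames=[3,1] (faults so far: 4)
  step 7: ref 3 -> HIT, frames=[3,1] (faults so far: 4)
  step 8: ref 4 -> FAULT, evict 1, frames=[3,4] (faults so far: 5)
  step 9: ref 2 -> FAULT, evict 3, frames=[2,4] (faults so far: 6)
  step 10: ref 5 -> FAULT, evict 4, frames=[2,5] (faults so far: 7)
  step 11: ref 5 -> HIT, frames=[2,5] (faults so far: 7)
  step 12: ref 1 -> FAULT, evict 2, frames=[1,5] (faults so far: 8)
  LRU total faults: 8
--- Optimal ---
  step 0: ref 5 -> FAULT, frames=[5,-] (faults so far: 1)
  step 1: ref 4 -> FAULT, frames=[5,4] (faults so far: 2)
  step 2: ref 4 -> HIT, frames=[5,4] (faults so far: 2)
  step 3: ref 5 -> HIT, frames=[5,4] (faults so far: 2)
  step 4: ref 1 -> FAULT, evict 5, frames=[1,4] (faults so far: 3)
  step 5: ref 3 -> FAULT, evict 1, frames=[3,4] (faults so far: 4)
  step 6: ref 3 -> HIT, frames=[3,4] (faults so far: 4)
  step 7: ref 3 -> HIT, frames=[3,4] (faults so far: 4)
  step 8: ref 4 -> HIT, frames=[3,4] (faults so far: 4)
  step 9: ref 2 -> FAULT, evict 3, frames=[2,4] (faults so far: 5)
  step 10: ref 5 -> FAULT, evict 2, frames=[5,4] (faults so far: 6)
  step 11: ref 5 -> HIT, frames=[5,4] (faults so far: 6)
  step 12: ref 1 -> FAULT, evict 4, frames=[5,1] (faults so far: 7)
  Optimal total faults: 7

Answer: 8 8 7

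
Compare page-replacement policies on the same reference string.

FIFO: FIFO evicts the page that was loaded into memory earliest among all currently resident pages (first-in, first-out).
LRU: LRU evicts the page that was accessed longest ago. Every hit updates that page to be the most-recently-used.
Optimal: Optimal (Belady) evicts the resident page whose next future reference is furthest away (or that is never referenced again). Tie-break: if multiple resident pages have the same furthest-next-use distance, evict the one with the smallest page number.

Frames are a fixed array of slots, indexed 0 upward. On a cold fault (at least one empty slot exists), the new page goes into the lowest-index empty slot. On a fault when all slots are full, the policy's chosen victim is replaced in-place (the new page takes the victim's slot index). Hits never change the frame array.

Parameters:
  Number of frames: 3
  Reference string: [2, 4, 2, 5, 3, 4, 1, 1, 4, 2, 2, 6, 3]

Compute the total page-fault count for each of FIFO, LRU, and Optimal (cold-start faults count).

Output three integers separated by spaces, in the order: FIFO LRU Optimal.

Answer: 9 9 7

Derivation:
--- FIFO ---
  step 0: ref 2 -> FAULT, frames=[2,-,-] (faults so far: 1)
  step 1: ref 4 -> FAULT, frames=[2,4,-] (faults so far: 2)
  step 2: ref 2 -> HIT, frames=[2,4,-] (faults so far: 2)
  step 3: ref 5 -> FAULT, frames=[2,4,5] (faults so far: 3)
  step 4: ref 3 -> FAULT, evict 2, frames=[3,4,5] (faults so far: 4)
  step 5: ref 4 -> HIT, frames=[3,4,5] (faults so far: 4)
  step 6: ref 1 -> FAULT, evict 4, frames=[3,1,5] (faults so far: 5)
  step 7: ref 1 -> HIT, frames=[3,1,5] (faults so far: 5)
  step 8: ref 4 -> FAULT, evict 5, frames=[3,1,4] (faults so far: 6)
  step 9: ref 2 -> FAULT, evict 3, frames=[2,1,4] (faults so far: 7)
  step 10: ref 2 -> HIT, frames=[2,1,4] (faults so far: 7)
  step 11: ref 6 -> FAULT, evict 1, frames=[2,6,4] (faults so far: 8)
  step 12: ref 3 -> FAULT, evict 4, frames=[2,6,3] (faults so far: 9)
  FIFO total faults: 9
--- LRU ---
  step 0: ref 2 -> FAULT, frames=[2,-,-] (faults so far: 1)
  step 1: ref 4 -> FAULT, frames=[2,4,-] (faults so far: 2)
  step 2: ref 2 -> HIT, frames=[2,4,-] (faults so far: 2)
  step 3: ref 5 -> FAULT, frames=[2,4,5] (faults so far: 3)
  step 4: ref 3 -> FAULT, evict 4, frames=[2,3,5] (faults so far: 4)
  step 5: ref 4 -> FAULT, evict 2, frames=[4,3,5] (faults so far: 5)
  step 6: ref 1 -> FAULT, evict 5, frames=[4,3,1] (faults so far: 6)
  step 7: ref 1 -> HIT, frames=[4,3,1] (faults so far: 6)
  step 8: ref 4 -> HIT, frames=[4,3,1] (faults so far: 6)
  step 9: ref 2 -> FAULT, evict 3, frames=[4,2,1] (faults so far: 7)
  step 10: ref 2 -> HIT, frames=[4,2,1] (faults so far: 7)
  step 11: ref 6 -> FAULT, evict 1, frames=[4,2,6] (faults so far: 8)
  step 12: ref 3 -> FAULT, evict 4, frames=[3,2,6] (faults so far: 9)
  LRU total faults: 9
--- Optimal ---
  step 0: ref 2 -> FAULT, frames=[2,-,-] (faults so far: 1)
  step 1: ref 4 -> FAULT, frames=[2,4,-] (faults so far: 2)
  step 2: ref 2 -> HIT, frames=[2,4,-] (faults so far: 2)
  step 3: ref 5 -> FAULT, frames=[2,4,5] (faults so far: 3)
  step 4: ref 3 -> FAULT, evict 5, frames=[2,4,3] (faults so far: 4)
  step 5: ref 4 -> HIT, frames=[2,4,3] (faults so far: 4)
  step 6: ref 1 -> FAULT, evict 3, frames=[2,4,1] (faults so far: 5)
  step 7: ref 1 -> HIT, frames=[2,4,1] (faults so far: 5)
  step 8: ref 4 -> HIT, frames=[2,4,1] (faults so far: 5)
  step 9: ref 2 -> HIT, frames=[2,4,1] (faults so far: 5)
  step 10: ref 2 -> HIT, frames=[2,4,1] (faults so far: 5)
  step 11: ref 6 -> FAULT, evict 1, frames=[2,4,6] (faults so far: 6)
  step 12: ref 3 -> FAULT, evict 2, frames=[3,4,6] (faults so far: 7)
  Optimal total faults: 7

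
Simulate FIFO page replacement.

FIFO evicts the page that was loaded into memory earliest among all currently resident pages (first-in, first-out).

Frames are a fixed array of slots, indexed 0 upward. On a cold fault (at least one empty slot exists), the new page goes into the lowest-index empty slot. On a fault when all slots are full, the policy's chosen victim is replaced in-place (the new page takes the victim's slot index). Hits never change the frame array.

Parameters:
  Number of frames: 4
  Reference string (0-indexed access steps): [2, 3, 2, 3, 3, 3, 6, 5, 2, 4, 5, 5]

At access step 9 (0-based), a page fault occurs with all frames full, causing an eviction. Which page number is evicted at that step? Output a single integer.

Step 0: ref 2 -> FAULT, frames=[2,-,-,-]
Step 1: ref 3 -> FAULT, frames=[2,3,-,-]
Step 2: ref 2 -> HIT, frames=[2,3,-,-]
Step 3: ref 3 -> HIT, frames=[2,3,-,-]
Step 4: ref 3 -> HIT, frames=[2,3,-,-]
Step 5: ref 3 -> HIT, frames=[2,3,-,-]
Step 6: ref 6 -> FAULT, frames=[2,3,6,-]
Step 7: ref 5 -> FAULT, frames=[2,3,6,5]
Step 8: ref 2 -> HIT, frames=[2,3,6,5]
Step 9: ref 4 -> FAULT, evict 2, frames=[4,3,6,5]
At step 9: evicted page 2

Answer: 2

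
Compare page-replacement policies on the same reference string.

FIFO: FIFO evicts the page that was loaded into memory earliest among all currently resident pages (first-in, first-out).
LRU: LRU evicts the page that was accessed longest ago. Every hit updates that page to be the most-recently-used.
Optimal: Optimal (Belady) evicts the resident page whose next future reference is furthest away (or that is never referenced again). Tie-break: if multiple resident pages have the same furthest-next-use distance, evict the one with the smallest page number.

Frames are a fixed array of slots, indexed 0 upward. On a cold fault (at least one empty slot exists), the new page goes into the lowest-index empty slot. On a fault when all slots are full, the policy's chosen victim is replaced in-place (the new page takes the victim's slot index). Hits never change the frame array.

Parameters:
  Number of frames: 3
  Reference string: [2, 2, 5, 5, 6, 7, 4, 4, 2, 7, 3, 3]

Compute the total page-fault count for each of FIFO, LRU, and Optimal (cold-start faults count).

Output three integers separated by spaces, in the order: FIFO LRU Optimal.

Answer: 7 7 6

Derivation:
--- FIFO ---
  step 0: ref 2 -> FAULT, frames=[2,-,-] (faults so far: 1)
  step 1: ref 2 -> HIT, frames=[2,-,-] (faults so far: 1)
  step 2: ref 5 -> FAULT, frames=[2,5,-] (faults so far: 2)
  step 3: ref 5 -> HIT, frames=[2,5,-] (faults so far: 2)
  step 4: ref 6 -> FAULT, frames=[2,5,6] (faults so far: 3)
  step 5: ref 7 -> FAULT, evict 2, frames=[7,5,6] (faults so far: 4)
  step 6: ref 4 -> FAULT, evict 5, frames=[7,4,6] (faults so far: 5)
  step 7: ref 4 -> HIT, frames=[7,4,6] (faults so far: 5)
  step 8: ref 2 -> FAULT, evict 6, frames=[7,4,2] (faults so far: 6)
  step 9: ref 7 -> HIT, frames=[7,4,2] (faults so far: 6)
  step 10: ref 3 -> FAULT, evict 7, frames=[3,4,2] (faults so far: 7)
  step 11: ref 3 -> HIT, frames=[3,4,2] (faults so far: 7)
  FIFO total faults: 7
--- LRU ---
  step 0: ref 2 -> FAULT, frames=[2,-,-] (faults so far: 1)
  step 1: ref 2 -> HIT, frames=[2,-,-] (faults so far: 1)
  step 2: ref 5 -> FAULT, frames=[2,5,-] (faults so far: 2)
  step 3: ref 5 -> HIT, frames=[2,5,-] (faults so far: 2)
  step 4: ref 6 -> FAULT, frames=[2,5,6] (faults so far: 3)
  step 5: ref 7 -> FAULT, evict 2, frames=[7,5,6] (faults so far: 4)
  step 6: ref 4 -> FAULT, evict 5, frames=[7,4,6] (faults so far: 5)
  step 7: ref 4 -> HIT, frames=[7,4,6] (faults so far: 5)
  step 8: ref 2 -> FAULT, evict 6, frames=[7,4,2] (faults so far: 6)
  step 9: ref 7 -> HIT, frames=[7,4,2] (faults so far: 6)
  step 10: ref 3 -> FAULT, evict 4, frames=[7,3,2] (faults so far: 7)
  step 11: ref 3 -> HIT, frames=[7,3,2] (faults so far: 7)
  LRU total faults: 7
--- Optimal ---
  step 0: ref 2 -> FAULT, frames=[2,-,-] (faults so far: 1)
  step 1: ref 2 -> HIT, frames=[2,-,-] (faults so far: 1)
  step 2: ref 5 -> FAULT, frames=[2,5,-] (faults so far: 2)
  step 3: ref 5 -> HIT, frames=[2,5,-] (faults so far: 2)
  step 4: ref 6 -> FAULT, frames=[2,5,6] (faults so far: 3)
  step 5: ref 7 -> FAULT, evict 5, frames=[2,7,6] (faults so far: 4)
  step 6: ref 4 -> FAULT, evict 6, frames=[2,7,4] (faults so far: 5)
  step 7: ref 4 -> HIT, frames=[2,7,4] (faults so far: 5)
  step 8: ref 2 -> HIT, frames=[2,7,4] (faults so far: 5)
  step 9: ref 7 -> HIT, frames=[2,7,4] (faults so far: 5)
  step 10: ref 3 -> FAULT, evict 2, frames=[3,7,4] (faults so far: 6)
  step 11: ref 3 -> HIT, frames=[3,7,4] (faults so far: 6)
  Optimal total faults: 6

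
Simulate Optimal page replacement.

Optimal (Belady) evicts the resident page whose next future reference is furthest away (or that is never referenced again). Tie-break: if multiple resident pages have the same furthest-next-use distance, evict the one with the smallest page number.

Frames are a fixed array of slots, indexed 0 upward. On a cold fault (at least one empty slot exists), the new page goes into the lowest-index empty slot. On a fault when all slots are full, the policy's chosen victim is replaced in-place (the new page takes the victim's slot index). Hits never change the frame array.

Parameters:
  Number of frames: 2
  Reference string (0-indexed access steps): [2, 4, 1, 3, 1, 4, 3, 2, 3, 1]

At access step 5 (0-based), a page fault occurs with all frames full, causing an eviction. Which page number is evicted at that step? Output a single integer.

Answer: 1

Derivation:
Step 0: ref 2 -> FAULT, frames=[2,-]
Step 1: ref 4 -> FAULT, frames=[2,4]
Step 2: ref 1 -> FAULT, evict 2, frames=[1,4]
Step 3: ref 3 -> FAULT, evict 4, frames=[1,3]
Step 4: ref 1 -> HIT, frames=[1,3]
Step 5: ref 4 -> FAULT, evict 1, frames=[4,3]
At step 5: evicted page 1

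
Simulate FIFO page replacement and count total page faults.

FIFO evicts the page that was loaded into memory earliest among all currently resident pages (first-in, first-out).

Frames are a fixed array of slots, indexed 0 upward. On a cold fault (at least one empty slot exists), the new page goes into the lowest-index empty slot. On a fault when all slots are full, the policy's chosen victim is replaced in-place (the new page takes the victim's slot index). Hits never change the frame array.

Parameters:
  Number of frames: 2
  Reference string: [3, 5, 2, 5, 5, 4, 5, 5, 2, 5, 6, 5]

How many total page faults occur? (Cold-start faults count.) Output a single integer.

Step 0: ref 3 → FAULT, frames=[3,-]
Step 1: ref 5 → FAULT, frames=[3,5]
Step 2: ref 2 → FAULT (evict 3), frames=[2,5]
Step 3: ref 5 → HIT, frames=[2,5]
Step 4: ref 5 → HIT, frames=[2,5]
Step 5: ref 4 → FAULT (evict 5), frames=[2,4]
Step 6: ref 5 → FAULT (evict 2), frames=[5,4]
Step 7: ref 5 → HIT, frames=[5,4]
Step 8: ref 2 → FAULT (evict 4), frames=[5,2]
Step 9: ref 5 → HIT, frames=[5,2]
Step 10: ref 6 → FAULT (evict 5), frames=[6,2]
Step 11: ref 5 → FAULT (evict 2), frames=[6,5]
Total faults: 8

Answer: 8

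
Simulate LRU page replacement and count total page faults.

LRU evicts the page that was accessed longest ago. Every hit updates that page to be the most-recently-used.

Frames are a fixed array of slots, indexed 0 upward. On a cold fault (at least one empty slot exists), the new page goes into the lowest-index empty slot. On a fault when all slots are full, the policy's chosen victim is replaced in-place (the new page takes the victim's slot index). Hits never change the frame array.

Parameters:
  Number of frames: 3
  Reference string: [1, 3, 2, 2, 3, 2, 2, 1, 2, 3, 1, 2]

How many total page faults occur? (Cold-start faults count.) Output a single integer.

Answer: 3

Derivation:
Step 0: ref 1 → FAULT, frames=[1,-,-]
Step 1: ref 3 → FAULT, frames=[1,3,-]
Step 2: ref 2 → FAULT, frames=[1,3,2]
Step 3: ref 2 → HIT, frames=[1,3,2]
Step 4: ref 3 → HIT, frames=[1,3,2]
Step 5: ref 2 → HIT, frames=[1,3,2]
Step 6: ref 2 → HIT, frames=[1,3,2]
Step 7: ref 1 → HIT, frames=[1,3,2]
Step 8: ref 2 → HIT, frames=[1,3,2]
Step 9: ref 3 → HIT, frames=[1,3,2]
Step 10: ref 1 → HIT, frames=[1,3,2]
Step 11: ref 2 → HIT, frames=[1,3,2]
Total faults: 3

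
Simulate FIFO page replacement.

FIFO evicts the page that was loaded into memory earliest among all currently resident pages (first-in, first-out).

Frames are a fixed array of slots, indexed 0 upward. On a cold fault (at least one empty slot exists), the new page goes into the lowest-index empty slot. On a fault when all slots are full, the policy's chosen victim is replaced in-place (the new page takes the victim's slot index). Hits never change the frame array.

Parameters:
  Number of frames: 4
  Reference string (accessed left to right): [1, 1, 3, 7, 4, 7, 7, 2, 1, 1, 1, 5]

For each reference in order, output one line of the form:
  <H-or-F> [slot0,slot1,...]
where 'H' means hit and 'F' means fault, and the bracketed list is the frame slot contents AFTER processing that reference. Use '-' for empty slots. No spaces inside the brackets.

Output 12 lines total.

F [1,-,-,-]
H [1,-,-,-]
F [1,3,-,-]
F [1,3,7,-]
F [1,3,7,4]
H [1,3,7,4]
H [1,3,7,4]
F [2,3,7,4]
F [2,1,7,4]
H [2,1,7,4]
H [2,1,7,4]
F [2,1,5,4]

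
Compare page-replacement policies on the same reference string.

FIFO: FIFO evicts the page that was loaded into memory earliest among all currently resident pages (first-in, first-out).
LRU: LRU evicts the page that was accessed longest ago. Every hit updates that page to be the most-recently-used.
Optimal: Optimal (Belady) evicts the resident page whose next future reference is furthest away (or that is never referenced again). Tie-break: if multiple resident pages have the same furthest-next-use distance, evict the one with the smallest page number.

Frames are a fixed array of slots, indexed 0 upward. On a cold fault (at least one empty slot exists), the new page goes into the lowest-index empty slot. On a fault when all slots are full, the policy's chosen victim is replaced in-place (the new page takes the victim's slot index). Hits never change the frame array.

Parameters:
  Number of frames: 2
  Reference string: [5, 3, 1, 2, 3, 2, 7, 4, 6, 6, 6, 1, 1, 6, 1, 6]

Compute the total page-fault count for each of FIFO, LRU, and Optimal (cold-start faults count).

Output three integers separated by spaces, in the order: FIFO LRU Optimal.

--- FIFO ---
  step 0: ref 5 -> FAULT, frames=[5,-] (faults so far: 1)
  step 1: ref 3 -> FAULT, frames=[5,3] (faults so far: 2)
  step 2: ref 1 -> FAULT, evict 5, frames=[1,3] (faults so far: 3)
  step 3: ref 2 -> FAULT, evict 3, frames=[1,2] (faults so far: 4)
  step 4: ref 3 -> FAULT, evict 1, frames=[3,2] (faults so far: 5)
  step 5: ref 2 -> HIT, frames=[3,2] (faults so far: 5)
  step 6: ref 7 -> FAULT, evict 2, frames=[3,7] (faults so far: 6)
  step 7: ref 4 -> FAULT, evict 3, frames=[4,7] (faults so far: 7)
  step 8: ref 6 -> FAULT, evict 7, frames=[4,6] (faults so far: 8)
  step 9: ref 6 -> HIT, frames=[4,6] (faults so far: 8)
  step 10: ref 6 -> HIT, frames=[4,6] (faults so far: 8)
  step 11: ref 1 -> FAULT, evict 4, frames=[1,6] (faults so far: 9)
  step 12: ref 1 -> HIT, frames=[1,6] (faults so far: 9)
  step 13: ref 6 -> HIT, frames=[1,6] (faults so far: 9)
  step 14: ref 1 -> HIT, frames=[1,6] (faults so far: 9)
  step 15: ref 6 -> HIT, frames=[1,6] (faults so far: 9)
  FIFO total faults: 9
--- LRU ---
  step 0: ref 5 -> FAULT, frames=[5,-] (faults so far: 1)
  step 1: ref 3 -> FAULT, frames=[5,3] (faults so far: 2)
  step 2: ref 1 -> FAULT, evict 5, frames=[1,3] (faults so far: 3)
  step 3: ref 2 -> FAULT, evict 3, frames=[1,2] (faults so far: 4)
  step 4: ref 3 -> FAULT, evict 1, frames=[3,2] (faults so far: 5)
  step 5: ref 2 -> HIT, frames=[3,2] (faults so far: 5)
  step 6: ref 7 -> FAULT, evict 3, frames=[7,2] (faults so far: 6)
  step 7: ref 4 -> FAULT, evict 2, frames=[7,4] (faults so far: 7)
  step 8: ref 6 -> FAULT, evict 7, frames=[6,4] (faults so far: 8)
  step 9: ref 6 -> HIT, frames=[6,4] (faults so far: 8)
  step 10: ref 6 -> HIT, frames=[6,4] (faults so far: 8)
  step 11: ref 1 -> FAULT, evict 4, frames=[6,1] (faults so far: 9)
  step 12: ref 1 -> HIT, frames=[6,1] (faults so far: 9)
  step 13: ref 6 -> HIT, frames=[6,1] (faults so far: 9)
  step 14: ref 1 -> HIT, frames=[6,1] (faults so far: 9)
  step 15: ref 6 -> HIT, frames=[6,1] (faults so far: 9)
  LRU total faults: 9
--- Optimal ---
  step 0: ref 5 -> FAULT, frames=[5,-] (faults so far: 1)
  step 1: ref 3 -> FAULT, frames=[5,3] (faults so far: 2)
  step 2: ref 1 -> FAULT, evict 5, frames=[1,3] (faults so far: 3)
  step 3: ref 2 -> FAULT, evict 1, frames=[2,3] (faults so far: 4)
  step 4: ref 3 -> HIT, frames=[2,3] (faults so far: 4)
  step 5: ref 2 -> HIT, frames=[2,3] (faults so far: 4)
  step 6: ref 7 -> FAULT, evict 2, frames=[7,3] (faults so far: 5)
  step 7: ref 4 -> FAULT, evict 3, frames=[7,4] (faults so far: 6)
  step 8: ref 6 -> FAULT, evict 4, frames=[7,6] (faults so far: 7)
  step 9: ref 6 -> HIT, frames=[7,6] (faults so far: 7)
  step 10: ref 6 -> HIT, frames=[7,6] (faults so far: 7)
  step 11: ref 1 -> FAULT, evict 7, frames=[1,6] (faults so far: 8)
  step 12: ref 1 -> HIT, frames=[1,6] (faults so far: 8)
  step 13: ref 6 -> HIT, frames=[1,6] (faults so far: 8)
  step 14: ref 1 -> HIT, frames=[1,6] (faults so far: 8)
  step 15: ref 6 -> HIT, frames=[1,6] (faults so far: 8)
  Optimal total faults: 8

Answer: 9 9 8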